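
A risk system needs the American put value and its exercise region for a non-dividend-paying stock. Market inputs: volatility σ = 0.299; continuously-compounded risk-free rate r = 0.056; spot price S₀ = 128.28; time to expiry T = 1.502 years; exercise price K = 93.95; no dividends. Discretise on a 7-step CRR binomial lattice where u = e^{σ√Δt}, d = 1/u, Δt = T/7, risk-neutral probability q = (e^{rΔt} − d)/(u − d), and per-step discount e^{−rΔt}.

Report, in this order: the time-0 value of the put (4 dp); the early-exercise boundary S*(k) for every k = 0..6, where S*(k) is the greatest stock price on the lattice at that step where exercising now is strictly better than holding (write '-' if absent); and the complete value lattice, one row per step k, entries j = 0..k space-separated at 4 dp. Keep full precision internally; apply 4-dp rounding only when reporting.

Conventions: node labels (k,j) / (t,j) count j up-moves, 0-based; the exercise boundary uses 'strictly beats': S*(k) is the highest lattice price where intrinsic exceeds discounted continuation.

price = 3.1157
boundary = - - - - - 64.1808 73.7150
tree:
3.1157
5.2069 1.1719
8.4964 2.1565 0.2497
13.4574 3.9113 0.5146 0.0000
20.5203 6.9620 1.0606 0.0000 0.0000
29.7692 12.0834 2.1858 0.0000 0.0000 0.0000
38.0703 20.2350 4.5049 0.0000 0.0000 0.0000 0.0000
45.2977 29.7692 9.2845 0.0000 0.0000 0.0000 0.0000 0.0000

params: Δt=0.21457 u=1.14855 d=0.87066 q=0.50893 e^(-rΔt)=0.98806
t_7 payoffs: 45.2977 29.7692 9.2845 0.0000 0.0000 0.0000 0.0000 0.0000
t_6: node(6,0) S=55.8797 payoff=38.0703 vs cont=36.9481 → 38.0703 [stop]  node(6,1) S=73.7150 payoff=20.2350 vs cont=19.1129 → 20.2350 [stop]  node(6,2) S=97.2428 payoff=0.0000 vs cont=4.5049 → 4.5049 [wait]  node(6,3) S=128.2800 payoff=0.0000 vs cont=0.0000 → 0.0000 [wait]  node(6,4) S=169.2235 payoff=0.0000 vs cont=0.0000 → 0.0000 [wait]  node(6,5) S=223.2349 payoff=0.0000 vs cont=0.0000 → 0.0000 [wait]  node(6,6) S=294.4854 payoff=0.0000 vs cont=0.0000 → 0.0000 [wait]  ⇒ S*(6)=73.7150
t_5: node(5,0) S=64.1808 payoff=29.7692 vs cont=28.6471 → 29.7692 [stop]  node(5,1) S=84.6655 payoff=9.2845 vs cont=12.0834 → 12.0834 [wait]  node(5,2) S=111.6884 payoff=0.0000 vs cont=2.1858 → 2.1858 [wait]  node(5,3) S=147.3363 payoff=0.0000 vs cont=0.0000 → 0.0000 [wait]  node(5,4) S=194.3620 payoff=0.0000 vs cont=0.0000 → 0.0000 [wait]  node(5,5) S=256.3970 payoff=0.0000 vs cont=0.0000 → 0.0000 [wait]  ⇒ S*(5)=64.1808
t_4: node(4,0) S=73.7150 payoff=20.2350 vs cont=20.5203 → 20.5203 [wait]  node(4,1) S=97.2428 payoff=0.0000 vs cont=6.9620 → 6.9620 [wait]  node(4,2) S=128.2800 payoff=0.0000 vs cont=1.0606 → 1.0606 [wait]  node(4,3) S=169.2235 payoff=0.0000 vs cont=0.0000 → 0.0000 [wait]  node(4,4) S=223.2349 payoff=0.0000 vs cont=0.0000 → 0.0000 [wait]  ⇒ S*(4)=-
t_3: node(3,0) S=84.6655 payoff=9.2845 vs cont=13.4574 → 13.4574 [wait]  node(3,1) S=111.6884 payoff=0.0000 vs cont=3.9113 → 3.9113 [wait]  node(3,2) S=147.3363 payoff=0.0000 vs cont=0.5146 → 0.5146 [wait]  node(3,3) S=194.3620 payoff=0.0000 vs cont=0.0000 → 0.0000 [wait]  ⇒ S*(3)=-
t_2: node(2,0) S=97.2428 payoff=0.0000 vs cont=8.4964 → 8.4964 [wait]  node(2,1) S=128.2800 payoff=0.0000 vs cont=2.1565 → 2.1565 [wait]  node(2,2) S=169.2235 payoff=0.0000 vs cont=0.2497 → 0.2497 [wait]  ⇒ S*(2)=-
t_1: node(1,0) S=111.6884 payoff=0.0000 vs cont=5.2069 → 5.2069 [wait]  node(1,1) S=147.3363 payoff=0.0000 vs cont=1.1719 → 1.1719 [wait]  ⇒ S*(1)=-
t_0: node(0,0) S=128.2800 payoff=0.0000 vs cont=3.1157 → 3.1157 [wait]  ⇒ S*(0)=-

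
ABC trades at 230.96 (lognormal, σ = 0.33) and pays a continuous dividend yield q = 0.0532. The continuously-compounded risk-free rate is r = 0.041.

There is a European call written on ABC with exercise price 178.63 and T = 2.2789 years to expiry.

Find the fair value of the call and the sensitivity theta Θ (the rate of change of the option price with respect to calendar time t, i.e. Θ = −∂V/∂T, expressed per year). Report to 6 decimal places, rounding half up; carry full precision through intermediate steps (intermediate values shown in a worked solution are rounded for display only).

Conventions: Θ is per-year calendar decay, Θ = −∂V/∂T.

price = 60.728248
Θ = -2.549387

σ√T = 0.33·√2.2789 = 0.498169
d₁ = (ln(S/K) + (r−q+σ²/2)T) / (σ√T) = (ln(230.96/178.63) + (0.041−0.0532+0.33²/2)·2.2789) / 0.498169 = (0.256928 + 0.096284) / 0.498169 = 0.709019
d₂ = d₁ − σ√T = 0.709019 − 0.498169 = 0.210851
e^{−rT} = 0.910797
e^{−qT} = 0.885824
N(d₁) = 0.760844,  N(d₂) = 0.583498
Call price V = S·e^{−qT}·N(d₁) − K·e^{−rT}·N(d₂) = 155.660892 − 94.932644 = 60.728248
φ(d₁) = (1/√(2π))·e^{−d₁²/2} = 0.310276
Θ = −S·e^{−qT}·φ(d₁)·σ/(2√T) + q·S·e^{−qT}·N(d₁) − r·K·e^{−rT}·N(d₂) = −6.938308 + 8.281159 − 3.892238 = -2.549387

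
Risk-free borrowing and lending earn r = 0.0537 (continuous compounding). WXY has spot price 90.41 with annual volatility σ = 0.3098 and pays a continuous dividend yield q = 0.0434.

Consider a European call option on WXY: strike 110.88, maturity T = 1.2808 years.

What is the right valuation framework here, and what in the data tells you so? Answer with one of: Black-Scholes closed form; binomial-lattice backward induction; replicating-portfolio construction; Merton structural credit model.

Key observation: the strike-110.88 call on WXY is European-exercise on a continuously-modelled lognormal underlying, so its value is a single closed-form evaluation.

framework: Black-Scholes closed form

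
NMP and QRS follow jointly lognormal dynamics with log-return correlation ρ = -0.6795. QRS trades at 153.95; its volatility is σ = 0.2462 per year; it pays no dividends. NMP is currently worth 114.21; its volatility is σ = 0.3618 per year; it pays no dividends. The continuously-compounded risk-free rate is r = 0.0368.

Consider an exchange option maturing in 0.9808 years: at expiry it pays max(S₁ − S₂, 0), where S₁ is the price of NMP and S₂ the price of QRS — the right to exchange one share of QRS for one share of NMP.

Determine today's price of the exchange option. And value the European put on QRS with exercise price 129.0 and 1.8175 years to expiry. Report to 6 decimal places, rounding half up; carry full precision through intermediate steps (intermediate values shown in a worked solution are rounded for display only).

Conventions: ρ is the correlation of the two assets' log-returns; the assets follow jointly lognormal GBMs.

σ_eff = √(σ₁² + σ₂² − 2ρσ₁σ₂) = √(0.3618² + 0.2462² − 2·-0.6795·0.3618·0.2462) = 0.559077
d₁ = (ln(S₁/S₂) + (q₂ − q₁ + σ_eff²/2)T) / (σ_eff√T) = (ln(114.21/153.95) + (0.0 − 0.0 + 0.156283)·0.9808) / 0.553684 = -0.262436
d₂ = d₁ − σ_eff√T = -0.262436 − 0.553684 = -0.816119
N(d₁) = 0.396493,  N(d₂) = 0.207216
V = S₁·e^{−q₁T}·N(d₁) − S₂·e^{−q₂T}·N(d₂) = 45.283448 − 31.900904 = 13.382544
[vanilla: QRS put K=129.0]
σ√T = 0.2462·√1.8175 = 0.331914
d₁ = (ln(S/K) + (r+σ²/2)T) / (σ√T) = (ln(153.95/129.0) + (0.0368+0.2462²/2)·1.8175) / 0.331914 = (0.176815 + 0.121967) / 0.331914 = 0.900182
d₂ = d₁ − σ√T = 0.900182 − 0.331914 = 0.568268
e^{−rT} = 0.935304
N(−d₁) = 0.184012,  N(−d₂) = 0.284926
price = K·e^{−rT}·N(−d₂) − S·N(−d₁) = 34.377556 − 28.328595 = 6.048961

exchange price = 13.382544
price(QRS put K=129.0) = 6.048961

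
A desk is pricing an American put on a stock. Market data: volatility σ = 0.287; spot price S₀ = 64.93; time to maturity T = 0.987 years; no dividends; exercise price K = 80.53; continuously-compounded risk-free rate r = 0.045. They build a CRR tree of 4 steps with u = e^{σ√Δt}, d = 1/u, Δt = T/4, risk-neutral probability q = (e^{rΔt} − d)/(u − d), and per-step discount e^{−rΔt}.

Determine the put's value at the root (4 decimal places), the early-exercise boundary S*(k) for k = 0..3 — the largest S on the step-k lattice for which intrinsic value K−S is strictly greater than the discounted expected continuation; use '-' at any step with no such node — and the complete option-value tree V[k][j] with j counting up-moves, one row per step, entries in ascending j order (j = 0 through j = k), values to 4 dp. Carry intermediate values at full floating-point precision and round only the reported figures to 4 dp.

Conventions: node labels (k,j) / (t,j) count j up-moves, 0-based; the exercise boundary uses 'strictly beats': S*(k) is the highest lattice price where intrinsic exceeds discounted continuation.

Δt=0.24675  u=1.15323  d=0.86713  q=0.50345  discount=0.98896
step 4 (expiry): payoffs max(K−S,0) = 43.8199 31.7080 15.6000 0.0000 0.0000
step 3: (k=3,j=0): S=42.3351, K−S=38.1949, hold=37.3056 ⇒ V=38.1949 exercise | (k=3,j=1): S=56.3029, K−S=24.2271, hold=23.3379 ⇒ V=24.2271 exercise | (k=3,j=2): S=74.8790, K−S=5.6510, hold=7.6607 ⇒ V=7.6607 continue | (k=3,j=3): S=99.5841, K−S=0.0000, hold=0.0000 ⇒ V=0.0000 continue  boundary S*=56.3029
step 2: (k=2,j=0): S=48.8220, K−S=31.7080, hold=30.8187 ⇒ V=31.7080 exercise | (k=2,j=1): S=64.9300, K−S=15.6000, hold=15.7114 ⇒ V=15.7114 continue | (k=2,j=2): S=86.3525, K−S=0.0000, hold=3.7619 ⇒ V=3.7619 continue  boundary S*=48.8220
step 1: (k=1,j=0): S=56.3029, K−S=24.2271, hold=23.3933 ⇒ V=24.2271 exercise | (k=1,j=1): S=74.8790, K−S=5.6510, hold=9.5884 ⇒ V=9.5884 continue  boundary S*=56.3029
step 0: (k=0,j=0): S=64.9300, K−S=15.6000, hold=16.6712 ⇒ V=16.6712 continue  boundary S*=-

price = 16.6712
boundary = - 56.3029 48.8220 56.3029
tree:
16.6712
24.2271 9.5884
31.7080 15.7114 3.7619
38.1949 24.2271 7.6607 0.0000
43.8199 31.7080 15.6000 0.0000 0.0000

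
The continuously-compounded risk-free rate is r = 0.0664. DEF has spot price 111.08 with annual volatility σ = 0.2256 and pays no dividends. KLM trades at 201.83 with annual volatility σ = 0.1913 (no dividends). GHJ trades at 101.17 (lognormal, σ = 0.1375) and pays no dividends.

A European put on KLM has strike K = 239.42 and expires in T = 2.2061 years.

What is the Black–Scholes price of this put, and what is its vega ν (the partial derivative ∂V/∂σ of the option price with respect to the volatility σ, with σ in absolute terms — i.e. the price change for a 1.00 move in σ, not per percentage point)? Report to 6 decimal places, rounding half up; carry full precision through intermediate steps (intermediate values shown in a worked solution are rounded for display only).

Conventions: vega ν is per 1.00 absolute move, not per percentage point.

price = 25.649085
ν = 119.402879

σ√T = 0.1913·√2.2061 = 0.284137
d₁ = (ln(S/K) + (r+σ²/2)T) / (σ√T) = (ln(201.83/239.42) + (0.0664+0.1913²/2)·2.2061) / 0.284137 = (-0.170794 + 0.186852) / 0.284137 = 0.056516
d₂ = d₁ − σ√T = 0.056516 − 0.284137 = -0.227621
e^{−rT} = 0.863739
N(−d₁) = 0.477465,  N(−d₂) = 0.590029
Put price V = K·e^{−rT}·N(−d₂) − S·N(−d₁) = 122.015904 − 96.366818 = 25.649085
φ(d₁) = (1/√(2π))·e^{−d₁²/2} = 0.398306
ν = S·φ(d₁)·√T = 119.402879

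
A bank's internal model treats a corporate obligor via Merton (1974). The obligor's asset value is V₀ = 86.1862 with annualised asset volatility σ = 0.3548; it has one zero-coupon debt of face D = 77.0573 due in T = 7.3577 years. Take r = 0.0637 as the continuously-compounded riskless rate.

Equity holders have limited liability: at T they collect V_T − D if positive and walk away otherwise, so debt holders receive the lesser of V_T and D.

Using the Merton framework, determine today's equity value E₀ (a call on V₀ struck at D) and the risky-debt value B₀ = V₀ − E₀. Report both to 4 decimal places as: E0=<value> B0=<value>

Work the structural quantities from V₀ = 86.1862 against face 77.0573:
d₁ = [ln(V₀/D) + (r + σ²/2)T] / (σ√T)
   = [ln(86.1862/77.0573) + (0.0637 + 0.5·0.3548²)·7.3577] / (0.3548·√7.3577)
   = [0.111961 + 0.931790] / 0.962398 = 1.084532
d₂ = d₁ − σ√T = 1.084532 − 0.962398 = 0.122134
N(d₁) = 0.860935,  N(d₂) = 0.548604,  e^(−rT) = 0.625824
E₀ = V₀·N(d₁) − D·e^(−rT)·N(d₂)
   = 86.1862·0.860935 − 77.0573·0.625824·0.548604 = 47.744715
B₀ = V₀ − E₀ = 86.1862 − 47.744715 = 38.441485

E0=47.7447 B0=38.4415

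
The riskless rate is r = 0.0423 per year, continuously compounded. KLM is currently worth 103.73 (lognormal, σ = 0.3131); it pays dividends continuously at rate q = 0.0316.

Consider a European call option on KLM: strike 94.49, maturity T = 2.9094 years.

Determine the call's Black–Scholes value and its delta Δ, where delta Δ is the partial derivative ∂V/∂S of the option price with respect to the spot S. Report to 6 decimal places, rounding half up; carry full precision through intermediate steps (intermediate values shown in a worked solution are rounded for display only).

σ√T = 0.3131·√2.9094 = 0.534054
d₁ = (ln(S/K) + (r−q+σ²/2)T) / (σ√T) = (ln(103.73/94.49) + (0.0423−0.0316+0.3131²/2)·2.9094) / 0.534054 = (0.093297 + 0.173737) / 0.534054 = 0.500015
d₂ = d₁ − σ√T = 0.500015 − 0.534054 = -0.034039
e^{−rT} = 0.884204
e^{−qT} = 0.912163
N(d₁) = 0.691468,  N(d₂) = 0.486423
Call price V = S·e^{−qT}·N(d₁) − K·e^{−rT}·N(d₂) = 65.425711 − 40.639877 = 24.785833
Δ = e^{−qT}·N(d₁) = 0.630731

price = 24.785833
Δ = 0.630731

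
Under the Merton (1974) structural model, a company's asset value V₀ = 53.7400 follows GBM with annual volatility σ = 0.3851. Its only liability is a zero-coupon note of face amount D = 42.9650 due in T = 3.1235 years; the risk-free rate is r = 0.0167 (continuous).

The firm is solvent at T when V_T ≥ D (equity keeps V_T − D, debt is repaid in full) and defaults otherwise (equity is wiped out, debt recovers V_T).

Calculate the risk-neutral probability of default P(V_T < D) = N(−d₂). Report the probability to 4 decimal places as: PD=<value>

With assets at 53.7400 and a single debt payment of 42.9650 at 3.1235 years:
d₁ = [ln(V₀/D) + (r + σ²/2)T] / (σ√T)
   = [ln(53.7400/42.9650) + (0.0167 + 0.5·0.3851²)·3.1235] / (0.3851·√3.1235)
   = [0.223772 + 0.283773] / 0.680604 = 0.745728
d₂ = d₁ − σ√T = 0.745728 − 0.680604 = 0.065124
risk-neutral PD = N(−d₂) = N(-0.065124) = 0.474038

PD=0.4740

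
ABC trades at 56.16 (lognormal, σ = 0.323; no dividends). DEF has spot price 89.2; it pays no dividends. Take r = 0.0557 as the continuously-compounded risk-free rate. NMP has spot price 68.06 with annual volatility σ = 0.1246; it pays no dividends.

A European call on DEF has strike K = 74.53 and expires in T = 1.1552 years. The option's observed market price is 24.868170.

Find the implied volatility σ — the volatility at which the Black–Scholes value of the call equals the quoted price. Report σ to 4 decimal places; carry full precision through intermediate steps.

At σ = 0.3855 the Black–Scholes value reproduces the quote:
σ√T = 0.3855·√1.1552 = 0.414336
d₁ = (ln(S/K) + (r+σ²/2)T) / (σ√T) = (ln(89.2/74.53) + (0.0557+0.3855²/2)·1.1552) / 0.414336 = (0.179679 + 0.150182) / 0.414336 = 0.796120
d₂ = d₁ − σ√T = 0.796120 − 0.414336 = 0.381783
e^{−rT} = 0.937682
N(d₁) = 0.787019,  N(d₂) = 0.648689
V = S·N(d₁) − K·e^{−rT}·N(d₂) = 70.202071 − 45.333901 = 24.868170 (the observed quote) — the price is monotone increasing in volatility, hence this σ is the only solution

sigma = 0.3855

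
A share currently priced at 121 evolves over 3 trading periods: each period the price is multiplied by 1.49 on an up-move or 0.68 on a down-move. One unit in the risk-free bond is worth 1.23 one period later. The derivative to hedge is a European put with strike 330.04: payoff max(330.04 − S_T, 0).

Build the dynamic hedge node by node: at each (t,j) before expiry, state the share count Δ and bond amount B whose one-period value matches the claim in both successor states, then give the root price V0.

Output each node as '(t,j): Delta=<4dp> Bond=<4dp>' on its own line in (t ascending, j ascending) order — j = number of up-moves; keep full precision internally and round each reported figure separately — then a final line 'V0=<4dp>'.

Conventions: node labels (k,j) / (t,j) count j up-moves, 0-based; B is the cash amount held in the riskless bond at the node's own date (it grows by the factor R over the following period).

(0,0): Delta=-0.7817 Bond=162.7520
(1,0): Delta=-1.0000 Bond=218.1506
(1,1): Delta=-0.7345 Bond=191.6922
(2,0): Delta=-1.0000 Bond=268.3252
(2,1): Delta=-1.0000 Bond=268.3252
(2,2): Delta=-0.6773 Bond=220.3970
V0=68.1720

Under the risk-neutral measure, an up-move has probability p* = (R−d)/(u−d) = 0.6790 and values discount at R = 1.23.
Payoffs at expiry: V(3,0)=291.9937, V(3,1)=246.6739, V(3,2)=147.3702, V(3,3)=0.0000
Node (2,0) S=55.9504: V=(p*·246.6739+(1−p*)·291.9937)/1.23=212.3748; Δ=(246.6739−291.9937)/(83.3661−38.0463)=-1.0000; B=V−Δ·S=268.3252
Node (2,1) S=122.5972: V=(p*·147.3702+(1−p*)·246.6739)/1.23=145.7280; Δ=(147.3702−246.6739)/(182.6698−83.3661)=-1.0000; B=V−Δ·S=268.3252
Node (2,2) S=268.6321: V=(p*·0.0000+(1−p*)·147.3702)/1.23=38.4585; Δ=(0.0000−147.3702)/(400.2618−182.6698)=-0.6773; B=V−Δ·S=220.3970
Node (1,0) S=82.2800: V=(p*·145.7280+(1−p*)·212.3748)/1.23=135.8706; Δ=(145.7280−212.3748)/(122.5972−55.9504)=-1.0000; B=V−Δ·S=218.1506
Node (1,1) S=180.2900: V=(p*·38.4585+(1−p*)·145.7280)/1.23=59.2607; Δ=(38.4585−145.7280)/(268.6321−122.5972)=-0.7345; B=V−Δ·S=191.6922
Node (0,0) S=121.0000: V=(p*·59.2607+(1−p*)·135.8706)/1.23=68.1720; Δ=(59.2607−135.8706)/(180.2900−82.2800)=-0.7817; B=V−Δ·S=162.7520
Verification: the root portfolio costs Δ(0,0)·S0 + B(0,0) = 68.1720, matching V0.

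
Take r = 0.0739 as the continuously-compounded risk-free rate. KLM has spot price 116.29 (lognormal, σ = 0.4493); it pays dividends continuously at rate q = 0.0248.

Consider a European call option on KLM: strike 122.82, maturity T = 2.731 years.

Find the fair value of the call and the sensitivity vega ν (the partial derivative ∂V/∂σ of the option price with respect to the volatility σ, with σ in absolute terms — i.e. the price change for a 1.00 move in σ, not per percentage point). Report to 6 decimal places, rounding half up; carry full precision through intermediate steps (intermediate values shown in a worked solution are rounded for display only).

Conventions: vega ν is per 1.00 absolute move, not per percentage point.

price = 34.580608
ν = 63.904149

σ√T = 0.4493·√2.731 = 0.742501
d₁ = (ln(S/K) + (r−q+σ²/2)T) / (σ√T) = (ln(116.29/122.82) + (0.0739−0.0248+0.4493²/2)·2.731) / 0.742501 = (-0.054633 + 0.409746) / 0.742501 = 0.478266
d₂ = d₁ − σ√T = 0.478266 − 0.742501 = -0.264235
e^{−rT} = 0.817241
e^{−qT} = 0.934514
N(d₁) = 0.683770,  N(d₂) = 0.395799
Call price V = S·e^{−qT}·N(d₁) − K·e^{−rT}·N(d₂) = 74.308411 − 39.727803 = 34.580608
φ(d₁) = (1/√(2π))·e^{−d₁²/2} = 0.355828
ν = S·e^{−qT}·φ(d₁)·√T = 63.904149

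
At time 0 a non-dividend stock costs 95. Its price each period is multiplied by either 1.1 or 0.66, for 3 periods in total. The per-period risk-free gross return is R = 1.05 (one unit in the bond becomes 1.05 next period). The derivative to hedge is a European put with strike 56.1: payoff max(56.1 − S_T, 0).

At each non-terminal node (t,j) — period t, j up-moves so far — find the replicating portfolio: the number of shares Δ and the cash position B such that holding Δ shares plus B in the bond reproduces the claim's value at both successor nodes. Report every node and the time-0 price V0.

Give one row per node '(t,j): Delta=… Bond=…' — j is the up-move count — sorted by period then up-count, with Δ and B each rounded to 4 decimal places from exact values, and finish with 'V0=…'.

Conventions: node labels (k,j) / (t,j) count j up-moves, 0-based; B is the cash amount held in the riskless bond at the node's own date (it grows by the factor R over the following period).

(0,0): Delta=-0.0513 Bond=5.2285
(1,0): Delta=-0.3952 Bond=27.0466
(1,1): Delta=-0.0249 Bond=2.7262
(2,0): Delta=-1.0000 Bond=53.4286
(2,1): Delta=-0.3486 Bond=25.1900
(2,2): Delta=0.0000 Bond=0.0000
V0=0.3503

No-arbitrage ⇒ martingale measure with p* = (R−d)/(u−d) = 0.8864.
Terminal payoffs: V(3,0)=28.7879, V(3,1)=10.5798, V(3,2)=0.0000, V(3,3)=0.0000
Node (2,0) S=41.3820: V=(p*·10.5798+(1−p*)·28.7879)/1.05=12.0466; Δ=(10.5798−28.7879)/(45.5202−27.3121)=-1.0000; B=V−Δ·S=53.4286
Node (2,1) S=68.9700: V=(p*·0.0000+(1−p*)·10.5798)/1.05=1.1450; Δ=(0.0000−10.5798)/(75.8670−45.5202)=-0.3486; B=V−Δ·S=25.1900
Node (2,2) S=114.9500: V=(p*·0.0000+(1−p*)·0.0000)/1.05=0.0000; Δ=(0.0000−0.0000)/(126.4450−75.8670)=0.0000; B=V−Δ·S=0.0000
Node (1,0) S=62.7000: V=(p*·1.1450+(1−p*)·12.0466)/1.05=2.2703; Δ=(1.1450−12.0466)/(68.9700−41.3820)=-0.3952; B=V−Δ·S=27.0466
Node (1,1) S=104.5000: V=(p*·0.0000+(1−p*)·1.1450)/1.05=0.1239; Δ=(0.0000−1.1450)/(114.9500−68.9700)=-0.0249; B=V−Δ·S=2.7262
Node (0,0) S=95.0000: V=(p*·0.1239+(1−p*)·2.2703)/1.05=0.3503; Δ=(0.1239−2.2703)/(104.5000−62.7000)=-0.0513; B=V−Δ·S=5.2285
Sanity check at the root: Δ(0,0)·S0 + B(0,0) reproduces V0 = 0.3503.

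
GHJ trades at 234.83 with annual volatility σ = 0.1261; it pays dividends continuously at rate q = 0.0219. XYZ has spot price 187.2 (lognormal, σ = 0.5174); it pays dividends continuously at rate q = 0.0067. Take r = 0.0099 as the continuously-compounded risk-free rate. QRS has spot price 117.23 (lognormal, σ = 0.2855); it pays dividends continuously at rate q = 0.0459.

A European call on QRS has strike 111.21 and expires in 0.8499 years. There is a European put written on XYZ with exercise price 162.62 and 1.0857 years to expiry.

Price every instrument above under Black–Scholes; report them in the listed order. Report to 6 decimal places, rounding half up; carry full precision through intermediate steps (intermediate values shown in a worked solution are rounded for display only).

[QRS call K=111.21]
σ√T = 0.2855·√0.8499 = 0.263203
d₁ = (ln(S/K) + (r−q+σ²/2)T) / (σ√T) = (ln(117.23/111.21) + (0.0099−0.0459+0.2855²/2)·0.8499) / 0.263203 = (0.052718 + 0.004041) / 0.263203 = 0.215647
d₂ = d₁ − σ√T = 0.215647 − 0.263203 = -0.047555
e^{−rT} = 0.991621
e^{−qT} = 0.961741
N(d₁) = 0.585369,  N(d₂) = 0.481035
price = S·e^{−qT}·N(d₁) − K·e^{−rT}·N(d₂) = 65.997305 − 53.047713 = 12.949593
[XYZ put K=162.62]
σ√T = 0.5174·√1.0857 = 0.539115
d₁ = (ln(S/K) + (r−q+σ²/2)T) / (σ√T) = (ln(187.2/162.62) + (0.0099−0.0067+0.5174²/2)·1.0857) / 0.539115 = (0.140761 + 0.148797) / 0.539115 = 0.537099
d₂ = d₁ − σ√T = 0.537099 − 0.539115 = -0.002016
e^{−rT} = 0.989309
e^{−qT} = 0.992752
N(−d₁) = 0.295600,  N(−d₂) = 0.500804
price = K·e^{−rT}·N(−d₂) − S·e^{−qT}·N(−d₁) = 80.570114 − 54.935185 = 25.634929

price(QRS call K=111.21) = 12.949593
price(XYZ put K=162.62) = 25.634929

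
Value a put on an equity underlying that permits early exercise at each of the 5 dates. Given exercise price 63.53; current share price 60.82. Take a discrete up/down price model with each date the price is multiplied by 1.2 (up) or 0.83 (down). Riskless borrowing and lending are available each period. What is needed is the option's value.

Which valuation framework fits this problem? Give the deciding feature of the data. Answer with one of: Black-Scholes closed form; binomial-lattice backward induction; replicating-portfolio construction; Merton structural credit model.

Key observation: an American put (K = 63.53, S₀ = 60.82) on a 5-date tree has no closed form — the optimal stopping decision is embedded and must be resolved recursively from expiry.

framework: binomial-lattice backward induction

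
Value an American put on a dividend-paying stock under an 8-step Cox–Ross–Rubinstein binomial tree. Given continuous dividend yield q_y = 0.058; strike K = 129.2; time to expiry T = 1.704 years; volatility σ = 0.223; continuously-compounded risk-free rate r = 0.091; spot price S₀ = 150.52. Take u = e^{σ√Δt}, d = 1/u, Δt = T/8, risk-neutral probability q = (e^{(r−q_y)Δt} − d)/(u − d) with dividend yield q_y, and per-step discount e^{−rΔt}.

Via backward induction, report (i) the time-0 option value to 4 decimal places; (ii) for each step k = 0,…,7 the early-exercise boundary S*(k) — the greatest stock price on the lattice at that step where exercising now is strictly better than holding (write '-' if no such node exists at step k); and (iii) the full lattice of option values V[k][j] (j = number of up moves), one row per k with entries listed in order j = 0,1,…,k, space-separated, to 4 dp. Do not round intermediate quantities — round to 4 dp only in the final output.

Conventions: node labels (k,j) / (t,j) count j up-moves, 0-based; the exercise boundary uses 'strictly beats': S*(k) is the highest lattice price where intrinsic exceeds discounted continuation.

Δt=0.21300, u=1.10840, d=0.90220, q=0.50850, disc=e^(-rΔt)=0.98080
k=8 terminal: V=max(K-S,0) → 63.1280 48.0270 29.4746 6.6819 0.0000 0.0000 0.0000 0.0000 0.0000
k=7: j=0 S=73.2343 intr=55.9657 cont=54.3847 V=55.9657[EX]; j=1 S=89.9723 intr=39.2277 cont=37.8522 V=39.2277[EX]; j=2 S=110.5358 intr=18.6642 cont=17.5412 V=18.6642[EX]; j=3 S=135.7992 intr=0.0000 cont=3.2211 V=3.2211[hold]; j=4 S=166.8366 intr=0.0000 cont=0.0000 V=0.0000[hold]; j=5 S=204.9677 intr=0.0000 cont=0.0000 V=0.0000[hold]; j=6 S=251.8138 intr=0.0000 cont=0.0000 V=0.0000[hold]; j=7 S=309.3668 intr=0.0000 cont=0.0000 V=0.0000[hold]  S*(7)=110.5358
k=6: j=0 S=81.1730 intr=48.0270 cont=46.5434 V=48.0270[EX]; j=1 S=99.7254 intr=29.4746 cont=28.2188 V=29.4746[EX]; j=2 S=122.5181 intr=6.6819 cont=10.6038 V=10.6038[hold]; j=3 S=150.5200 intr=0.0000 cont=1.5528 V=1.5528[hold]; j=4 S=184.9219 intr=0.0000 cont=0.0000 V=0.0000[hold]; j=5 S=227.1865 intr=0.0000 cont=0.0000 V=0.0000[hold]; j=6 S=279.1108 intr=0.0000 cont=0.0000 V=0.0000[hold]  S*(6)=99.7254
k=5: j=0 S=89.9723 intr=39.2277 cont=37.8522 V=39.2277[EX]; j=1 S=110.5358 intr=18.6642 cont=19.4972 V=19.4972[hold]; j=2 S=135.7992 intr=0.0000 cont=5.8862 V=5.8862[hold]; j=3 S=166.8366 intr=0.0000 cont=0.7485 V=0.7485[hold]; j=4 S=204.9677 intr=0.0000 cont=0.0000 V=0.0000[hold]; j=5 S=251.8138 intr=0.0000 cont=0.0000 V=0.0000[hold]  S*(5)=89.9723
k=4: j=0 S=99.7254 intr=29.4746 cont=28.6343 V=29.4746[EX]; j=1 S=122.5181 intr=6.6819 cont=12.3345 V=12.3345[hold]; j=2 S=150.5200 intr=0.0000 cont=3.2108 V=3.2108[hold]; j=3 S=184.9219 intr=0.0000 cont=0.3608 V=0.3608[hold]; j=4 S=227.1865 intr=0.0000 cont=0.0000 V=0.0000[hold]  S*(4)=99.7254
k=3: j=0 S=110.5358 intr=18.6642 cont=20.3603 V=20.3603[hold]; j=1 S=135.7992 intr=0.0000 cont=7.5474 V=7.5474[hold]; j=2 S=166.8366 intr=0.0000 cont=1.7278 V=1.7278[hold]; j=3 S=204.9677 intr=0.0000 cont=0.1740 V=0.1740[hold]  S*(3)=-
k=2: j=0 S=122.5181 intr=6.6819 cont=13.5792 V=13.5792[hold]; j=1 S=150.5200 intr=0.0000 cont=4.5001 V=4.5001[hold]; j=2 S=184.9219 intr=0.0000 cont=0.9197 V=0.9197[hold]  S*(2)=-
k=1: j=0 S=135.7992 intr=0.0000 cont=8.7904 V=8.7904[hold]; j=1 S=166.8366 intr=0.0000 cont=2.6280 V=2.6280[hold]  S*(1)=-
k=0: j=0 S=150.5200 intr=0.0000 cont=5.5482 V=5.5482[hold]  S*(0)=-

price = 5.5482
boundary = - - - - 99.7254 89.9723 99.7254 110.5358
tree:
5.5482
8.7904 2.6280
13.5792 4.5001 0.9197
20.3603 7.5474 1.7278 0.1740
29.4746 12.3345 3.2108 0.3608 0.0000
39.2277 19.4972 5.8862 0.7485 0.0000 0.0000
48.0270 29.4746 10.6038 1.5528 0.0000 0.0000 0.0000
55.9657 39.2277 18.6642 3.2211 0.0000 0.0000 0.0000 0.0000
63.1280 48.0270 29.4746 6.6819 0.0000 0.0000 0.0000 0.0000 0.0000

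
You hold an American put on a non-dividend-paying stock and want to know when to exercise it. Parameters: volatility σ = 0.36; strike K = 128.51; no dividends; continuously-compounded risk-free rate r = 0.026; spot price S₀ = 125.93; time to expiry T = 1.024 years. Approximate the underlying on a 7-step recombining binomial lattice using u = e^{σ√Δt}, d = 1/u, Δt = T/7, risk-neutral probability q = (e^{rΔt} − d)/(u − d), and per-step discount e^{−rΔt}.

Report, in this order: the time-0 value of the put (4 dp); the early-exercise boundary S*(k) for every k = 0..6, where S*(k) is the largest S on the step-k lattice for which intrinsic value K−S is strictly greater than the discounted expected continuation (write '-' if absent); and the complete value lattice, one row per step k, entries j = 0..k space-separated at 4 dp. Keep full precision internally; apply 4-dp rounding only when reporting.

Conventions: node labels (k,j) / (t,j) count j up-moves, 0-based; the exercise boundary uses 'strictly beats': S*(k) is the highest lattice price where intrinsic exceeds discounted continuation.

price = 18.6828
boundary = - - - 83.3172 72.6000 83.3172 95.6165
tree:
18.6828
25.9758 10.9124
34.9284 16.4613 4.9741
45.1928 24.0607 8.3405 1.3583
55.9100 33.8056 13.6707 2.6191 0.0000
65.2487 45.1928 21.7097 5.0504 0.0000 0.0000
73.3861 55.9100 32.8935 9.7385 0.0000 0.0000 0.0000
80.4767 65.2487 45.1928 18.7786 0.0000 0.0000 0.0000 0.0000

Δt=0.14629, u=1.14762, d=0.87137, q=0.47943, disc=e^(-rΔt)=0.99620
k=7 terminal: V=max(K-S,0) → 80.4767 65.2487 45.1928 18.7786 0.0000 0.0000 0.0000 0.0000
k=6: j=0 S=55.1239 intr=73.3861 cont=72.8982 V=73.3861[EX]; j=1 S=72.6000 intr=55.9100 cont=55.4222 V=55.9100[EX]; j=2 S=95.6165 intr=32.8935 cont=32.4056 V=32.8935[EX]; j=3 S=125.9300 intr=2.5800 cont=9.7385 V=9.7385[hold]; j=4 S=165.8538 intr=0.0000 cont=0.0000 V=0.0000[hold]; j=5 S=218.4348 intr=0.0000 cont=0.0000 V=0.0000[hold]; j=6 S=287.6856 intr=0.0000 cont=0.0000 V=0.0000[hold]  S*(6)=95.6165
k=5: j=0 S=63.2613 intr=65.2487 cont=64.7608 V=65.2487[EX]; j=1 S=83.3172 intr=45.1928 cont=44.7049 V=45.1928[EX]; j=2 S=109.7314 intr=18.7786 cont=21.7097 V=21.7097[hold]; j=3 S=144.5198 intr=0.0000 cont=5.0504 V=5.0504[hold]; j=4 S=190.3372 intr=0.0000 cont=0.0000 V=0.0000[hold]; j=5 S=250.6802 intr=0.0000 cont=0.0000 V=0.0000[hold]  S*(5)=83.3172
k=4: j=0 S=72.6000 intr=55.9100 cont=55.4222 V=55.9100[EX]; j=1 S=95.6165 intr=32.8935 cont=33.8056 V=33.8056[hold]; j=2 S=125.9300 intr=2.5800 cont=13.6707 V=13.6707[hold]; j=3 S=165.8538 intr=0.0000 cont=2.6191 V=2.6191[hold]; j=4 S=218.4348 intr=0.0000 cont=0.0000 V=0.0000[hold]  S*(4)=72.6000
k=3: j=0 S=83.3172 intr=45.1928 cont=45.1405 V=45.1928[EX]; j=1 S=109.7314 intr=18.7786 cont=24.0607 V=24.0607[hold]; j=2 S=144.5198 intr=0.0000 cont=8.3405 V=8.3405[hold]; j=3 S=190.3372 intr=0.0000 cont=1.3583 V=1.3583[hold]  S*(3)=83.3172
k=2: j=0 S=95.6165 intr=32.8935 cont=34.9284 V=34.9284[hold]; j=1 S=125.9300 intr=2.5800 cont=16.4613 V=16.4613[hold]; j=2 S=165.8538 intr=0.0000 cont=4.9741 V=4.9741[hold]  S*(2)=-
k=1: j=0 S=109.7314 intr=18.7786 cont=25.9758 V=25.9758[hold]; j=1 S=144.5198 intr=0.0000 cont=10.9124 V=10.9124[hold]  S*(1)=-
k=0: j=0 S=125.9300 intr=2.5800 cont=18.6828 V=18.6828[hold]  S*(0)=-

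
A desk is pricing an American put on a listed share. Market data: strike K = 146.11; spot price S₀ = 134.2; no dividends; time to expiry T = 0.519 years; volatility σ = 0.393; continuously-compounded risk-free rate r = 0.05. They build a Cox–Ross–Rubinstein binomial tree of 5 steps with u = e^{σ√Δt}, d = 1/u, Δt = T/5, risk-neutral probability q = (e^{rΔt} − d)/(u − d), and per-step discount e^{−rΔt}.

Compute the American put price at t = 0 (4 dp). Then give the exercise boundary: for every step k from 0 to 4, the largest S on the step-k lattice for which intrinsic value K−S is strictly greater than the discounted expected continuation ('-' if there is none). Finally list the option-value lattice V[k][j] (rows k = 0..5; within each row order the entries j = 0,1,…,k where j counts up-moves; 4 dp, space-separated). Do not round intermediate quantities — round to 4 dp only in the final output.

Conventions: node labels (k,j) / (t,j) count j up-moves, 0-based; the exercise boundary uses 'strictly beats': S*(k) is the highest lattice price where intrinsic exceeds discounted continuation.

params: Δt=0.10380 u=1.13498 d=0.88107 q=0.48888 e^(-rΔt)=0.99482
t_5 payoffs: 74.8563 54.3221 27.8702 0.0000 0.0000 0.0000
t_4: node(4,0) S=80.8717 payoff=65.2383 vs cont=64.4819 → 65.2383 [stop]  node(4,1) S=104.1777 payoff=41.9323 vs cont=41.1760 → 41.9323 [stop]  node(4,2) S=134.2000 payoff=11.9100 vs cont=14.1713 → 14.1713 [wait]  node(4,3) S=172.8743 payoff=0.0000 vs cont=0.0000 → 0.0000 [wait]  node(4,4) S=222.6939 payoff=0.0000 vs cont=0.0000 → 0.0000 [wait]  ⇒ S*(4)=104.1777
t_3: node(3,0) S=91.7879 payoff=54.3221 vs cont=53.5657 → 54.3221 [stop]  node(3,1) S=118.2398 payoff=27.8702 vs cont=28.2137 → 28.2137 [wait]  node(3,2) S=152.3146 payoff=0.0000 vs cont=7.2057 → 7.2057 [wait]  node(3,3) S=196.2092 payoff=0.0000 vs cont=0.0000 → 0.0000 [wait]  ⇒ S*(3)=91.7879
t_2: node(2,0) S=104.1777 payoff=41.9323 vs cont=41.3430 → 41.9323 [stop]  node(2,1) S=134.2000 payoff=11.9100 vs cont=17.8504 → 17.8504 [wait]  node(2,2) S=172.8743 payoff=0.0000 vs cont=3.6639 → 3.6639 [wait]  ⇒ S*(2)=104.1777
t_1: node(1,0) S=118.2398 payoff=27.8702 vs cont=30.0030 → 30.0030 [wait]  node(1,1) S=152.3146 payoff=0.0000 vs cont=10.8584 → 10.8584 [wait]  ⇒ S*(1)=-
t_0: node(0,0) S=134.2000 payoff=11.9100 vs cont=20.5367 → 20.5367 [wait]  ⇒ S*(0)=-

price = 20.5367
boundary = - - 104.1777 91.7879 104.1777
tree:
20.5367
30.0030 10.8584
41.9323 17.8504 3.6639
54.3221 28.2137 7.2057 0.0000
65.2383 41.9323 14.1713 0.0000 0.0000
74.8563 54.3221 27.8702 0.0000 0.0000 0.0000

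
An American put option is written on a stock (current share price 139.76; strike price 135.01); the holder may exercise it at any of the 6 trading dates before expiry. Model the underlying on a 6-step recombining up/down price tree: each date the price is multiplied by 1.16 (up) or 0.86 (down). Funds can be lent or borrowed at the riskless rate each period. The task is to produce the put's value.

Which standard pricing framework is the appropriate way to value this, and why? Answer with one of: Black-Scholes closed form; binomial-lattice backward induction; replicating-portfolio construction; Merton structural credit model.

Key observation: an American put (K = 135.01, S₀ = 139.76) on a 6-date tree has no closed form — the optimal stopping decision is embedded and must be resolved recursively from expiry.

framework: binomial-lattice backward induction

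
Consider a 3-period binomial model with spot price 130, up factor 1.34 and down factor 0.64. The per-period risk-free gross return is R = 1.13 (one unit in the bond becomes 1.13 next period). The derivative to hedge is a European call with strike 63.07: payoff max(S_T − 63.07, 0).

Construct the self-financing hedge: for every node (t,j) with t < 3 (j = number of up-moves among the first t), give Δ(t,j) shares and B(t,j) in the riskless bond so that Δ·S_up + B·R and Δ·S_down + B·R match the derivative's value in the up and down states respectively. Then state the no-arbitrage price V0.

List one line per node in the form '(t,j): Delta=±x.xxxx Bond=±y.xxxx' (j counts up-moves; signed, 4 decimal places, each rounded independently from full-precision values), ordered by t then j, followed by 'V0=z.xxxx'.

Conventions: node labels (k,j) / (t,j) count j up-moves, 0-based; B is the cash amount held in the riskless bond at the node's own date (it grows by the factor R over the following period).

No-arbitrage ⇒ martingale measure with p* = (R−d)/(u−d) = 0.7000.
Payoffs at expiry: V(3,0)=0.0000, V(3,1)=8.2823, V(3,2)=86.3239, V(3,3)=249.7235
  t=2,j=0: stock 53.2480 → up 71.3523 (V=8.2823), down 34.0787 (V=0.0000). Price 5.1306; hedge Δ=0.2222, bond B=-6.7012.
  t=2,j=1: stock 111.4880 → up 149.3939 (V=86.3239), down 71.3523 (V=8.2823). Price 55.6738; hedge Δ=1.0000, bond B=-55.8142.
  t=2,j=2: stock 233.4280 → up 312.7935 (V=249.7235), down 149.3939 (V=86.3239). Price 177.6138; hedge Δ=1.0000, bond B=-55.8142.
  t=1,j=0: stock 83.2000 → up 111.4880 (V=55.6738), down 53.2480 (V=5.1306). Price 35.8503; hedge Δ=0.8678, bond B=-36.3542.
  t=1,j=1: stock 174.2000 → up 233.4280 (V=177.6138), down 111.4880 (V=55.6738). Price 124.8069; hedge Δ=1.0000, bond B=-49.3931.
  t=0,j=0: stock 130.0000 → up 174.2000 (V=124.8069), down 83.2000 (V=35.8503). Price 86.8318; hedge Δ=0.9775, bond B=-40.2490.
Sanity check at the root: Δ(0,0)·S0 + B(0,0) reproduces V0 = 86.8318.

(0,0): Delta=0.9775 Bond=-40.2490
(1,0): Delta=0.8678 Bond=-36.3542
(1,1): Delta=1.0000 Bond=-49.3931
(2,0): Delta=0.2222 Bond=-6.7012
(2,1): Delta=1.0000 Bond=-55.8142
(2,2): Delta=1.0000 Bond=-55.8142
V0=86.8318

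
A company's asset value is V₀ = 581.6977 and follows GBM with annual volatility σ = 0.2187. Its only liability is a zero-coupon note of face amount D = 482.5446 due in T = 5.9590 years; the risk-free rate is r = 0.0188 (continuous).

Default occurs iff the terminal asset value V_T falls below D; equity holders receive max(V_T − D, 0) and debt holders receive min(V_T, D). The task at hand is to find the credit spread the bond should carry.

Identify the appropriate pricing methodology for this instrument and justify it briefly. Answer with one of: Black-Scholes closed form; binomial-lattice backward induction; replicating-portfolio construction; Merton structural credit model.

framework: Merton structural credit model

Key observation: assets follow a GBM and default happens iff V_T < 482.5446; valuing claims on that split (equity as a call, risky debt as the residual) is the structural model's definition.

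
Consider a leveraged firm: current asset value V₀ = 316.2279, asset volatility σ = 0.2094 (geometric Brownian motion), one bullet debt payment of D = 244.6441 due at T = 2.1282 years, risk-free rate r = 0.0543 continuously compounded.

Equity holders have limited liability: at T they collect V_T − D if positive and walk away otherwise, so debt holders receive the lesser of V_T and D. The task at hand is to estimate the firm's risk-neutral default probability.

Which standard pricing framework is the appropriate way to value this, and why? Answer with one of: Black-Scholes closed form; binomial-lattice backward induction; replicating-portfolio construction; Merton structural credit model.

framework: Merton structural credit model

Key observation: the data describe a firm's assets (V₀ = 316.2279, GBM) and a single zero-coupon debt of face 244.6441, so credit quantities follow from equity-as-call in the structural model.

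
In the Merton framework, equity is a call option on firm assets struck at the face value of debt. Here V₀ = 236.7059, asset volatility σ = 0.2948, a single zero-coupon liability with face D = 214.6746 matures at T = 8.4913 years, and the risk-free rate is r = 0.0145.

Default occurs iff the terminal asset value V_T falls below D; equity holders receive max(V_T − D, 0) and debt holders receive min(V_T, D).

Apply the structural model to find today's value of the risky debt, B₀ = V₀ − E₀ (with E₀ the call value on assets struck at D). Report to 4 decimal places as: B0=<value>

Apply the equity-as-call identities (strike 214.6746, horizon 8.4913 years):
d₁ = [ln(V₀/D) + (r + σ²/2)T] / (σ√T)
   = [ln(236.7059/214.6746) + (0.0145 + 0.5·0.2948²)·8.4913] / (0.2948·√8.4913)
   = [0.097695 + 0.492101] / 0.859042 = 0.686574
d₂ = d₁ − σ√T = 0.686574 − 0.859042 = -0.172469
N(d₁) = 0.753824,  N(d₂) = 0.431535,  e^(−rT) = 0.884154
E₀ = V₀·N(d₁) − D·e^(−rT)·N(d₂)
   = 236.7059·0.753824 − 214.6746·0.884154·0.431535 = 96.527053
B₀ = V₀ − E₀ = 236.7059 − 96.527053 = 140.178847

B0=140.1788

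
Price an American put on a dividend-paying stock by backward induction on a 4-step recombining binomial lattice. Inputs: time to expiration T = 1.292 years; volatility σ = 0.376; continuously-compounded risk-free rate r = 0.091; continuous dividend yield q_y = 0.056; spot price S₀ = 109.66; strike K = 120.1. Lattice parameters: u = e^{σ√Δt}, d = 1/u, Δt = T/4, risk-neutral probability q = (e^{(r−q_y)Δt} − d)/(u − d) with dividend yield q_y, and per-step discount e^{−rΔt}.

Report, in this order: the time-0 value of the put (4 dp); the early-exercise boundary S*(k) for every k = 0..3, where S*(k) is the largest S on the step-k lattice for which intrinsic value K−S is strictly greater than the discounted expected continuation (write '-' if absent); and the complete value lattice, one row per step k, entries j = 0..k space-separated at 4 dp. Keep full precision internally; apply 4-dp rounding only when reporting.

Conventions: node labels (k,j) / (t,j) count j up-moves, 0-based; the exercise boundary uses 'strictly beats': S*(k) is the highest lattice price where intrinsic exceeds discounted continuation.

Δt=0.32300  u=1.23824  d=0.80760  q=0.47318  discount=0.97103
step 4 (expiry): payoffs max(K−S,0) = 73.4527 48.5784 10.4400 0.0000 0.0000
step 3: (k=3,j=0): S=57.7606, K−S=62.3394, hold=59.8960 ⇒ V=62.3394 exercise | (k=3,j=1): S=88.5611, K−S=31.5389, hold=29.6477 ⇒ V=31.5389 exercise | (k=3,j=2): S=135.7856, K−S=0.0000, hold=5.3407 ⇒ V=5.3407 continue | (k=3,j=3): S=208.1922, K−S=0.0000, hold=0.0000 ⇒ V=0.0000 continue  boundary S*=88.5611
step 2: (k=2,j=0): S=71.5216, K−S=48.5784, hold=46.3817 ⇒ V=48.5784 exercise | (k=2,j=1): S=109.6600, K−S=10.4400, hold=18.5880 ⇒ V=18.5880 continue | (k=2,j=2): S=168.1354, K−S=0.0000, hold=2.7321 ⇒ V=2.7321 continue  boundary S*=71.5216
step 1: (k=1,j=0): S=88.5611, K−S=31.5389, hold=33.3915 ⇒ V=33.3915 continue | (k=1,j=1): S=135.7856, K−S=0.0000, hold=10.7642 ⇒ V=10.7642 continue  boundary S*=-
step 0: (k=0,j=0): S=109.6600, K−S=10.4400, hold=22.0277 ⇒ V=22.0277 continue  boundary S*=-

price = 22.0277
boundary = - - 71.5216 88.5611
tree:
22.0277
33.3915 10.7642
48.5784 18.5880 2.7321
62.3394 31.5389 5.3407 0.0000
73.4527 48.5784 10.4400 0.0000 0.0000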